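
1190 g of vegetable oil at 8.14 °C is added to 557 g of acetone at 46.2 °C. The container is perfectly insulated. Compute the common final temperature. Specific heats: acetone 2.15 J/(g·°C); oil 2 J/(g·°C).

T_f ≈ 20.9 °C

Taking heat into each body as positive, Σ m c ΔT = 0:
557×2.15×(T − 46.2) + 1190×2×(T − 8.14) = 0
3577.6 T = 74700
T ≈ 20.88 °C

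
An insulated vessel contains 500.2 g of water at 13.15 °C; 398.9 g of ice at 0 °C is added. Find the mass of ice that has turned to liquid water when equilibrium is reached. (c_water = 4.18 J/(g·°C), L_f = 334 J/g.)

Cooling the water to 0 °C releases 500.2×4.18×13.15 = 27494 J.
Fully melting the ice requires m_ice L_f = 398.9×334 = 133233 J.
That's not enough to melt it all — equilibrium is at 0 °C with ice remaining.
Mass melted = 27494/334 ≈ 82.32 g.

m_melted ≈ 82.3 g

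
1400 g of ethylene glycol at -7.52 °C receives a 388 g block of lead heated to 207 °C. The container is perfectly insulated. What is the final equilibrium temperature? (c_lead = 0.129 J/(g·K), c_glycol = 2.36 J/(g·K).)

Setting the total heat transfer to zero:
388*0.129*(T − 207) + 1400*2.36*(T − (-7.52)) = 0
50.05(T − 207) + 3304(T − (-7.52)) = 0
(50.05 + 3304) T = 50.05*207 + 3304*(-7.52)
T = -14485/3354.1 ≈ -4.32 °C

T_f ≈ -4.3 °C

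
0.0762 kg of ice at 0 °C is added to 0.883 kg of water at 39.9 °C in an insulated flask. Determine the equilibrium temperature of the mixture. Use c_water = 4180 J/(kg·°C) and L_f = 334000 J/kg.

Net heat exchanged in the isolated system is zero:
fusion: m_ice L_f = 0.0762×334000 = 25451
  meltwater 0→T: 0.0762×4180×T = 318.52 T
  water cools: 0.883×4180×(T − 39.9) = 3690.9(T − 39.9)
4009.5 T = 147269 − 25451 = 121818
T ≈ 30.38 °C — above 0 °C, consistent with complete melting.

T_f ≈ 30.4 °C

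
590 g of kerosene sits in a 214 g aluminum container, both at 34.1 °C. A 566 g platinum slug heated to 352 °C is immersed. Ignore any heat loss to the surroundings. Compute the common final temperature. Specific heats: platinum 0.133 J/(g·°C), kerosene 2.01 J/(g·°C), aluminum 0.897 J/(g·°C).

T_f ≈ 50.6 °C

Heat gained plus heat lost sum to zero:
566·0.133·(T − 352) + 590·2.01·(T − 34.1) + 214·0.897·(T − 34.1) = 0
(75.28 + 1185.9 + 191.96) T = 75.28·352 + 1185.9·34.1 + 191.96·34.1
T = 73483 / 1453.1 = 50.6 °C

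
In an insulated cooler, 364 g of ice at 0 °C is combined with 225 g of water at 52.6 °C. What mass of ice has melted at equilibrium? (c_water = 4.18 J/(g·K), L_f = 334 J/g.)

Heat available from the water dropping to 0 °C: 225·4.18·52.6 = 49470 J.
Fully melting the ice requires m_ice L_f = 364·334 = 121576 J.
49470 J < 121576 J, so only part of the ice melts and the system sits at 0 °C.
m_melt = 49470 / L_f = 148.1 g.

m_melted ≈ 148 g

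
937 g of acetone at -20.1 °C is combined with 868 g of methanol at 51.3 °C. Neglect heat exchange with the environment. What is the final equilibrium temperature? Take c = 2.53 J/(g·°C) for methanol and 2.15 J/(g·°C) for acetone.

Conservation of energy gives ΣQ = 0:
868·2.53·(T − 51.3) + 937·2.15·(T − (-20.1)) = 0
2196(T − 51.3) + 2014.5(T − (-20.1)) = 0
(2196 + 2014.5) T = 2196·51.3 + 2014.5·(-20.1)
T = 72164/4210.6 ≈ 17.14 °C

T_f ≈ 17.1 °C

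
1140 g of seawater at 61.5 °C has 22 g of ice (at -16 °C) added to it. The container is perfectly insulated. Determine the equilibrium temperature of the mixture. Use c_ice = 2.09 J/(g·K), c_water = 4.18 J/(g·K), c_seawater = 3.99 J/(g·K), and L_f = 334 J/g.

T_f ≈ 58.5 °C

Let T be the final temperature. ΣQ_i = 0:
ice -16→0 °C: 22×2.09×16 = 735.68
  latent heat to melt: 22×334 = 7348
  warm the meltwater: 91.96 T
  seawater cools: 1140×3.99×(T − 61.5) = 4548.6(T − 61.5)
4640.6 T = 279739 − 8083.7 = 271655
T ≈ 58.54 °C (positive, so assuming full melt was valid).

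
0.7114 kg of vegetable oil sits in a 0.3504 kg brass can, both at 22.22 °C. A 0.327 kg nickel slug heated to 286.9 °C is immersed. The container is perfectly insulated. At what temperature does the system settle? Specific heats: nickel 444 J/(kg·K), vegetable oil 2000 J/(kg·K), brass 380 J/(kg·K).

T_f ≈ 44.8 °C

Setting the total heat transfer to zero:
0.327·444·(T − 286.9) + 0.7114·2000·(T − 22.22) + 0.3504·380·(T − 22.22) = 0
145.19(T − 286.9) + 1422.8(T − 22.22) + 133.15(T − 22.22) = 0
1701.1 T = 76228
T ≈ 44.81 °C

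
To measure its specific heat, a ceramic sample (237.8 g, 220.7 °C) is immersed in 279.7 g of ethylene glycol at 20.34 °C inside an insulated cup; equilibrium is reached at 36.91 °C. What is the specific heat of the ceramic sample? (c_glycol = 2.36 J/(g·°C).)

m_s c (T_s − T_f) = m_glycol c_glycol (T_f − T_0):
237.8·c·(220.7 − 36.91) = 279.7·2.36·(36.91 − 20.34)
43705 c = 10938  ⇒  c ≈ 0.2503 J/(g·°C)

c ≈ 0.25 J/(g·°C)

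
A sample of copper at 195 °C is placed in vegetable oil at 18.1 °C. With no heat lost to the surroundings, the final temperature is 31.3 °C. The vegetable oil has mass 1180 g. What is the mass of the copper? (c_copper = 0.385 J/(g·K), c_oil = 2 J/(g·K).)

m ≈ 494 g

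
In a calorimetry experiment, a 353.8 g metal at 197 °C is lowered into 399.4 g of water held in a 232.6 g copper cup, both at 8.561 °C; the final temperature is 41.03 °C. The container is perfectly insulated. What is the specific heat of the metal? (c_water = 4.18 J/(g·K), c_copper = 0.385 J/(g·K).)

Heat gained plus heat lost sum to zero:
353.8·c·(41.03 − 197) + 399.4·4.18·(41.03 − 8.561) + 232.6·0.385·(41.03 − 8.561) = 0
-55182 c = -57114
c = -57114/-55182 ≈ 1.035 J/(g·K)

c ≈ 1.04 J/(g·K)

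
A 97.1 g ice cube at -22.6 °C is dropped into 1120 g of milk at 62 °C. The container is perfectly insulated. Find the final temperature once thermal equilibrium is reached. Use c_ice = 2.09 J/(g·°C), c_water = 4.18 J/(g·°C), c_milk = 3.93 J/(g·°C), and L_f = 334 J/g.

T_f ≈ 49.1 °C

Net heat exchanged in the isolated system is zero:
ice -22.6→0 °C: 97.1×2.09×22.6 = 4586.4
  latent heat to melt: 97.1×334 = 32431
  warm the meltwater: 405.88 T
  milk: 4401.6(T − 62)
4807.5 T = 272899 − 37018 = 235881
T ≈ 49.07 °C. Since T > 0 °C, the all-ice-melts assumption holds.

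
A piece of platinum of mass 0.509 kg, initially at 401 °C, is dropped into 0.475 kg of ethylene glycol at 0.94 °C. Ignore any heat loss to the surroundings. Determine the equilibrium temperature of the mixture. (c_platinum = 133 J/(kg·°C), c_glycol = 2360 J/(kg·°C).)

T_f ≈ 23.7 °C

|Q_platinum| = |Q_glycol|:
0.509·133·(401 − T) = 0.475·2360·(T − 0.94)
67.7(401 − T) = 1121(T − 0.94)
1188.7 T = 28200  ⇒  T ≈ 23.72 °C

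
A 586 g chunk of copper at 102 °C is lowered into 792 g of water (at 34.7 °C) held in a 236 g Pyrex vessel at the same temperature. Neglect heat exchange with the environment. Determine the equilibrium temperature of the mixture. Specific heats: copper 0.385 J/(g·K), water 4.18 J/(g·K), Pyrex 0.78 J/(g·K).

Taking heat into each body as positive, Σ m c ΔT = 0:
586×0.385×(T − 102) + 792×4.18×(T − 34.7) + 236×0.78×(T − 34.7) = 0
3720.2 T = 144276
T = 144276/3720.2 ≈ 38.78 °C

T_f ≈ 38.8 °C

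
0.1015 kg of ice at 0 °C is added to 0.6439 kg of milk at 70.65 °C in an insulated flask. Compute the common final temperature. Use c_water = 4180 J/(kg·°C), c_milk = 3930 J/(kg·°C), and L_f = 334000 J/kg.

T_f ≈ 49.0 °C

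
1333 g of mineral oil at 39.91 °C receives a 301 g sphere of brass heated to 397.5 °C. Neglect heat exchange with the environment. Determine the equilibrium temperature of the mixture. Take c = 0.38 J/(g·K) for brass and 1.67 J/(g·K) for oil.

T_f ≈ 57.4 °C

Heat lost by the brass equals heat gained by the oil:
301*0.38*(397.5 − T) = 1333*1.67*(T − 39.91)
114.38(397.5 − T) = 2226.1(T − 39.91)
2340.5 T = 134310  ⇒  T ≈ 57.39 °C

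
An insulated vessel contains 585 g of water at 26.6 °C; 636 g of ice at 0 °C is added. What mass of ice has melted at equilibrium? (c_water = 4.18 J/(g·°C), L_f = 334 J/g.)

m_melted ≈ 195 g

Water can give up m c ΔT = 585·4.18·26.6 = 65045 J before reaching 0 °C.
Fully melting the ice requires m_ice L_f = 636·334 = 212424 J.
Since 65045 < 212424 J, not all the ice melts; equilibrium is at 0 °C.
Mass melted = 65045/334 ≈ 194.7 g.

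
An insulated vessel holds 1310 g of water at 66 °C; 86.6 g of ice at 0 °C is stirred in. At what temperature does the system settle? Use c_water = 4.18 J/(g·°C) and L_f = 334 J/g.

Sum of m c ΔT and latent-heat terms is zero:
melt ice: 86.6×334 = 28924
  warm the meltwater: 361.99 T
  water cools: 1310×4.18×(T − 66) = 5475.8(T − 66)
5837.8 T = 361403 − 28924 = 332478
T ≈ 56.95 °C — above 0 °C, consistent with complete melting.

T_f ≈ 57.0 °C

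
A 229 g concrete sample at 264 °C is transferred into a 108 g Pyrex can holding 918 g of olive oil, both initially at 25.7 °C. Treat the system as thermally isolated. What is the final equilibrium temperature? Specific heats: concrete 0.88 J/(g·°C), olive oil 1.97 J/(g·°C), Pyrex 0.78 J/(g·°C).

T_f is the heat-capacity-weighted average of the initial temperatures:
T_f = (201.52*264 + 1808.5*25.7 + 84.24*25.7) / (201.52 + 1808.5 + 84.24)
    = 101844 / 2094.2 ≈ 48.63 °C

T_f ≈ 48.6 °C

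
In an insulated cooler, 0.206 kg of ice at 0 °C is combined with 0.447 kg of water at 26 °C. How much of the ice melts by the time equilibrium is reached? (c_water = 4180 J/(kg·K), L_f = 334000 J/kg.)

m_melted ≈ 0.145 kg

Cooling the water to 0 °C releases 0.447·4180·26 = 48580 J.
Fully melting the ice requires m_ice L_f = 0.206·334000 = 68804 J.
That's not enough to melt it all — equilibrium is at 0 °C with ice remaining.
m_melted·334000 = 48580  ⇒  m_melted ≈ 0.1454 kg.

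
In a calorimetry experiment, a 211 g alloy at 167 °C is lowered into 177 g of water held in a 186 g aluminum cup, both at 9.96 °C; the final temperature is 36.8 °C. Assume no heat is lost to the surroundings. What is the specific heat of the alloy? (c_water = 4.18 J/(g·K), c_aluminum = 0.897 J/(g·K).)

Conservation of energy gives ΣQ = 0:
211·c·(36.8 − 167) + 177·4.18·(36.8 − 9.96) + 186·0.897·(36.8 − 9.96) = 0
-27472 c = -24336
c = -24336/-27472 ≈ 0.8858 J/(g·K)

c ≈ 0.886 J/(g·K)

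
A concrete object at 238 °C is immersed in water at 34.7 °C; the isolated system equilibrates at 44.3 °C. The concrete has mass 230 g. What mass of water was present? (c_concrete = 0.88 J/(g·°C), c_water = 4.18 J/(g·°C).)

m ≈ 977 g

Energy conservation, ΣQ = 0:
230×0.88×(44.3 − 238) + m×4.18×(44.3 − 34.7) = 0
40.13 m = 39205
m = 39205/40.13 ≈ 977 g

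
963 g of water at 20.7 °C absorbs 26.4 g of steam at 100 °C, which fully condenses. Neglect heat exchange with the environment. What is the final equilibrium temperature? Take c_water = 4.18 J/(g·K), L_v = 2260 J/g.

Setting the total heat transfer to zero:
latent heat released on condensation: 26.4·2260 = 59664; condensed water 100 °C→T: 110.35(T − 100); original water: 4025.3(T − 20.7)
4135.7 T = 59664 + 11035 + 83325 = 154024
T ≈ 37.24 °C — below 100 °C, confirming all the steam condensed.

T_f ≈ 37.2 °C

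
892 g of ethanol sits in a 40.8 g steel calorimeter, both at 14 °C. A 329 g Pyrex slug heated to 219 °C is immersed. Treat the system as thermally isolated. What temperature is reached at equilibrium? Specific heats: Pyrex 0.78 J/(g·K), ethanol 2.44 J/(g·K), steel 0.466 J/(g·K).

T_f ≈ 35.5 °C

Let T be the final temperature. ΣQ_i = 0:
329·0.78·(T − 219) + 892·2.44·(T − 14) + 40.8·0.466·(T − 14) = 0
256.62(T − 219) + 2176.5(T − 14) + 19.01(T − 14) = 0
(256.62 + 2176.5 + 19.01) T = 256.62·219 + 2176.5·14 + 19.01·14
T ≈ 35.45 °C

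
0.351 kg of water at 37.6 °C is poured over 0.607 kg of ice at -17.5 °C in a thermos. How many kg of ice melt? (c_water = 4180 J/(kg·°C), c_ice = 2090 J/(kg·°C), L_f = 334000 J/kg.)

Water can give up m c ΔT = 0.351·4180·37.6 = 55166 J before reaching 0 °C.
Warming the ice to 0 °C takes 0.607·2090·17.5 = 22201 J, leaving 32965 J for melting.
Fully melting the ice requires m_ice L_f = 0.607·334000 = 202738 J.
Since 32965 < 202738 J, not all the ice melts; equilibrium is at 0 °C.
Mass melted = 32965/334000 ≈ 0.0987 kg.

m_melted ≈ 0.0987 kg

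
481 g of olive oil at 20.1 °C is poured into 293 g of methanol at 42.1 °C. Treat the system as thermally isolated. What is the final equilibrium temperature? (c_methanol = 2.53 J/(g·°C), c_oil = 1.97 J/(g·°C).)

T_f ≈ 29.8 °C

Heat gained plus heat lost sum to zero:
293×2.53×(T − 42.1) + 481×1.97×(T − 20.1) = 0
741.29(T − 42.1) + 947.57(T − 20.1) = 0
1688.9 T = 50254
T = 50254 / 1688.9 = 29.8 °C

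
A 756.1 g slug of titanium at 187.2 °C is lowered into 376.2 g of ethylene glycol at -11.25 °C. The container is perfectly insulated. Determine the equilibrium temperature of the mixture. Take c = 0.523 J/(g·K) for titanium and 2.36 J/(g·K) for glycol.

Let T be the final temperature. ΣQ_i = 0:
756.1*0.523*(T − 187.2) + 376.2*2.36*(T − (-11.25)) = 0
395.44(T − 187.2) + 887.83(T − (-11.25)) = 0
(395.44 + 887.83) T = 395.44*187.2 + 887.83*(-11.25)
T ≈ 49.90 °C

T_f ≈ 49.9 °C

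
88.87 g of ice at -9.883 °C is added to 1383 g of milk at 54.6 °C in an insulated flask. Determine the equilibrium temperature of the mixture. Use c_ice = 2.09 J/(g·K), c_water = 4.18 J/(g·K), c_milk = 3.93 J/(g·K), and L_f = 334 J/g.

T_f ≈ 45.7 °C

Net heat exchanged in the isolated system is zero:
warm ice to 0 °C: 88.87×2.09×(0 − (-9.883)) = 1835.7; latent heat to melt: 88.87×334 = 29683; meltwater 0→T: 88.87×4.18×T = 371.48 T; milk cools: 1383×3.93×(T − 54.6) = 5435.2(T − 54.6)
5806.7 T = 296761 − 31518 = 265243
T ≈ 45.68 °C. Since T > 0 °C, the all-ice-melts assumption holds.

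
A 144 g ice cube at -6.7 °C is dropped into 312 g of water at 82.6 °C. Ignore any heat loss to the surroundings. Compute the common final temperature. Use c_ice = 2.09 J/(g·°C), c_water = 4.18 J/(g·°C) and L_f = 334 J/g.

Heat gained plus heat lost sum to zero:
ice -6.7→0 °C: 144×2.09×6.7 = 2016.4; melt ice: 144×334 = 48096; warm the meltwater: 601.92 T; water cools: 312×4.18×(T − 82.6) = 1304.2(T − 82.6)
1906.1 T = 107724 − 50112 = 57611
T ≈ 30.22 °C. Since T > 0 °C, the all-ice-melts assumption holds.

T_f ≈ 30.2 °C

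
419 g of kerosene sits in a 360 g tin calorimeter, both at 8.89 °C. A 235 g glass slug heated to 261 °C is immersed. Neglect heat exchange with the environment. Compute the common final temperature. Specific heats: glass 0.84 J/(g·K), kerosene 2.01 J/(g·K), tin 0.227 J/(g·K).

T_f ≈ 53.3 °C

T_f = Σ m_i c_i T_i / Σ m_i c_i:
T_f = (197.4·261 + 842.19·8.89 + 81.72·8.89) / (197.4 + 842.19 + 81.72)
    = 59735 / 1121.3 ≈ 53.27 °C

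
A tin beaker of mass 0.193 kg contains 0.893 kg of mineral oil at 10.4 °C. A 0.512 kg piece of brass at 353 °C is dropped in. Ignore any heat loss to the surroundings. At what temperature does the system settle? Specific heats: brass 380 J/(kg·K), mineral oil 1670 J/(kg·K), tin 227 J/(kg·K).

Taking heat into each body as positive, Σ m c ΔT = 0:
0.512·380·(T − 353) + 0.893·1670·(T − 10.4) + 0.193·227·(T − 10.4) = 0
194.56(T − 353) + 1491.3(T − 10.4) + 43.81(T − 10.4) = 0
(194.56 + 1491.3 + 43.81) T = 194.56·353 + 1491.3·10.4 + 43.81·10.4
T = 84645 / 1729.7 = 48.9 °C

T_f ≈ 48.9 °C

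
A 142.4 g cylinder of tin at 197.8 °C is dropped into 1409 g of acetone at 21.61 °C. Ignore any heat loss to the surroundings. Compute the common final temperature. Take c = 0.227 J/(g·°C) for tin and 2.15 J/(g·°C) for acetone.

T_f ≈ 23.5 °C

Conservation of energy gives ΣQ = 0:
142.4*0.227*(T − 197.8) + 1409*2.15*(T − 21.61) = 0
32.32(T − 197.8) + 3029.3(T − 21.61) = 0
(32.32 + 3029.3) T = 32.32*197.8 + 3029.3*21.61
T = 71858/3061.7 ≈ 23.47 °C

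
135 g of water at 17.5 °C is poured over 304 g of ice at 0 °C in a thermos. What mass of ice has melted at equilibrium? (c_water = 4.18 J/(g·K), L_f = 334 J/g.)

m_melted ≈ 29.6 g

Cooling the water to 0 °C releases 135×4.18×17.5 = 9875.2 J.
To melt every bit of ice: 304×334 = 101536 J.
Since 9875.2 < 101536 J, not all the ice melts; equilibrium is at 0 °C.
m_melt = 9875.2 / L_f = 29.57 g.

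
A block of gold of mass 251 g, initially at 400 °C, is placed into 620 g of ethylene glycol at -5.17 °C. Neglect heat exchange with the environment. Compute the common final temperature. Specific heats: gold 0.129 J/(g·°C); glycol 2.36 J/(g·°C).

T_f ≈ 3.6 °C

Taking heat into each body as positive, Σ m c ΔT = 0:
251·0.129·(T − 400) + 620·2.36·(T − (-5.17)) = 0
(32.38 + 1463.2) T = 32.38·400 + 1463.2·(-5.17)
T = 5386.9 / 1495.6 = 3.6 °C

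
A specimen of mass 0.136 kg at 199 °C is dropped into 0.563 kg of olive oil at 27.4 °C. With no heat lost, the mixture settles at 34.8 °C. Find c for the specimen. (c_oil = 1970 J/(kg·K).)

Conservation of energy gives ΣQ = 0:
0.136×c×(34.8 − 199) + 0.563×1970×(34.8 − 27.4) = 0
-22.33 c = -8207.4
c = -8207.4/-22.33 ≈ 367.5 J/(kg·K)

c ≈ 368 J/(kg·K)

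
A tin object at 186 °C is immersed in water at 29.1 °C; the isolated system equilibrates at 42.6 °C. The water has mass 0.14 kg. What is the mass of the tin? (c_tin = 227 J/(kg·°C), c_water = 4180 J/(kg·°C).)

|Q_tin| = |Q_water|:
m·227·(186 − 42.6) = 0.14·4180·(42.6 − 29.1)
32552 m = 7900.2  ⇒  m ≈ 0.2427 kg

m ≈ 0.243 kg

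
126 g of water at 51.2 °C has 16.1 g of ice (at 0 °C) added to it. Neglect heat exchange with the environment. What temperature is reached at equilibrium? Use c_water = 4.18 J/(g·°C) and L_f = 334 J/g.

T_f ≈ 36.3 °C

Taking heat into each body as positive, Σ m c ΔT = 0:
fusion: m_ice L_f = 16.1×334 = 5377.4
  warm the meltwater: 67.3 T
  water cools: 126×4.18×(T − 51.2) = 526.68(T − 51.2)
593.98 T = 26966 − 5377.4 = 21589
T ≈ 36.35 °C — above 0 °C, consistent with complete melting.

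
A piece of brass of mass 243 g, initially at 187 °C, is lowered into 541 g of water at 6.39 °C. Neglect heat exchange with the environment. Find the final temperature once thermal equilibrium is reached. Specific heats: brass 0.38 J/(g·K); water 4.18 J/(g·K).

Heat lost by the brass equals heat gained by the water:
243·0.38·(187 − T) = 541·4.18·(T − 6.39)
92.34(187 − T) = 2261.4(T − 6.39)
2353.7 T = 31718  ⇒  T ≈ 13.48 °C

T_f ≈ 13.5 °C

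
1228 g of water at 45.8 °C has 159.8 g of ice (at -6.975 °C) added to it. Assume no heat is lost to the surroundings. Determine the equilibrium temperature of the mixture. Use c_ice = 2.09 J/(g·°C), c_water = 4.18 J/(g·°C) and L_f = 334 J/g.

T_f ≈ 30.9 °C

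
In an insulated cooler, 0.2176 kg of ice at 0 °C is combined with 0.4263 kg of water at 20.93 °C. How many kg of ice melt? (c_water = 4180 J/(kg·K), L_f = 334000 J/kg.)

m_melted ≈ 0.112 kg

Cooling the water to 0 °C releases 0.4263·4180·20.93 = 37296 J.
Fully melting the ice requires m_ice L_f = 0.2176·334000 = 72678 J.
37296 J < 72678 J, so only part of the ice melts and the system sits at 0 °C.
Mass melted = 37296/334000 ≈ 0.1117 kg.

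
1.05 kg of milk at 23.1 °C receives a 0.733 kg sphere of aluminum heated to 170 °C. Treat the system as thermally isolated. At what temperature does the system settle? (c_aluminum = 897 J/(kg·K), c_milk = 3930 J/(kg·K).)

Heat gained plus heat lost sum to zero:
0.733·897·(T − 170) + 1.05·3930·(T − 23.1) = 0
4784 T = 207097
T = 207097/4784 ≈ 43.29 °C

T_f ≈ 43.3 °C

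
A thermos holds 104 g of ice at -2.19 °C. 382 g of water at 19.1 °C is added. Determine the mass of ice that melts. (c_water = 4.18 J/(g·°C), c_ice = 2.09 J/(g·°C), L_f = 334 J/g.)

Heat available from the water dropping to 0 °C: 382×4.18×19.1 = 30498 J.
Warming the ice to 0 °C takes 104×2.09×2.19 = 476.02 J, leaving 30022 J for melting.
To melt every bit of ice: 104×334 = 34736 J.
That's not enough to melt it all — equilibrium is at 0 °C with ice remaining.
m_melted×334 = 30022  ⇒  m_melted ≈ 89.89 g.

m_melted ≈ 89.9 g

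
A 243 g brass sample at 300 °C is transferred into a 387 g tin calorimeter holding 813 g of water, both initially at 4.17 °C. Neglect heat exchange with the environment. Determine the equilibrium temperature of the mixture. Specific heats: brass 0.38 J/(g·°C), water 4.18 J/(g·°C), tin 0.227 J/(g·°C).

Energy conservation, ΣQ = 0:
243·0.38·(T − 300) + 813·4.18·(T − 4.17) + 387·0.227·(T − 4.17) = 0
3578.5 T = 42239
T ≈ 11.80 °C

T_f ≈ 11.8 °C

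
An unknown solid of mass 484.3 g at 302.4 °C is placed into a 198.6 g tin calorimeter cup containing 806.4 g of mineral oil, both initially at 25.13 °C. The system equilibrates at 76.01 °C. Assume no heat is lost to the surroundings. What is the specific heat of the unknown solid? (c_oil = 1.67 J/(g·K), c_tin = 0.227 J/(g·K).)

c ≈ 0.646 J/(g·K)

Taking heat into each body as positive, Σ m c ΔT = 0:
484.3×c×(76.01 − 302.4) + 806.4×1.67×(76.01 − 25.13) + 198.6×0.227×(76.01 − 25.13) = 0
-109641 c = -70813
c = -70813/-109641 ≈ 0.6459 J/(g·K)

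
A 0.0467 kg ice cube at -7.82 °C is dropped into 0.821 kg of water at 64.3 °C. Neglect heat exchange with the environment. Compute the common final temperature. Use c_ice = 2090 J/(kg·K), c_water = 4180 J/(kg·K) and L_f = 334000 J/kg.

Conservation of energy gives ΣQ = 0:
ice -7.82→0 °C: 0.0467×2090×7.82 = 763.26; latent heat to melt: 0.0467×334000 = 15598; meltwater 0→T: 0.0467×4180×T = 195.21 T; water: 3431.8(T − 64.3)
3627 T = 220663 − 16361 = 204302
T ≈ 56.33 °C — above 0 °C, consistent with complete melting.

T_f ≈ 56.3 °C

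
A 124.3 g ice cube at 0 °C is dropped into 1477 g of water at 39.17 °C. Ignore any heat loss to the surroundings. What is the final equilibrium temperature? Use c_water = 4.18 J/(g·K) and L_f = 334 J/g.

T_f ≈ 29.9 °C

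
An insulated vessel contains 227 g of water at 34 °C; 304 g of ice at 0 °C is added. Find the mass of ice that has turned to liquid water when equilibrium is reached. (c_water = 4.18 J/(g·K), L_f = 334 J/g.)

Water can give up m c ΔT = 227×4.18×34 = 32261 J before reaching 0 °C.
To melt every bit of ice: 304×334 = 101536 J.
32261 J < 101536 J, so only part of the ice melts and the system sits at 0 °C.
m_melt = 32261 / L_f = 96.59 g.

m_melted ≈ 96.6 g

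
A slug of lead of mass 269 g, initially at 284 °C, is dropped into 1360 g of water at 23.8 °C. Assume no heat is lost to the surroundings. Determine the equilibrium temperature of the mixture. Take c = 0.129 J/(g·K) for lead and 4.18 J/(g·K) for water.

T_f ≈ 25.4 °C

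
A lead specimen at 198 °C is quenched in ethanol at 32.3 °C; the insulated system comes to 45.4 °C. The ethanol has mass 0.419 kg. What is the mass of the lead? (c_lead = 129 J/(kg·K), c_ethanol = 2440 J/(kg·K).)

Heat lost by the lead = heat gained by the ethanol:
m·129·(198 − 45.4) = 0.419·2440·(45.4 − 32.3)
19685 m = 13393  ⇒  m ≈ 0.6803 kg

m ≈ 0.68 kg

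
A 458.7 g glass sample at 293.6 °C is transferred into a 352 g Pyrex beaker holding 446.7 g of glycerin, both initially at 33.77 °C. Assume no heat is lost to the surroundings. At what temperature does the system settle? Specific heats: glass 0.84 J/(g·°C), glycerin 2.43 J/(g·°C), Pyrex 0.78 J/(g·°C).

T_f is the heat-capacity-weighted average of the initial temperatures:
T_f = (385.31·293.6 + 1085.5·33.77 + 274.56·33.77) / (385.31 + 1085.5 + 274.56)
    = 159055 / 1745.3 ≈ 91.13 °C

T_f ≈ 91.1 °C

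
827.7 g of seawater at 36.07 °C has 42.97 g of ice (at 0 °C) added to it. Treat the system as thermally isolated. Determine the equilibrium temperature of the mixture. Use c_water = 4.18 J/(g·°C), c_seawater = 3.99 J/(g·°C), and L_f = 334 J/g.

T_f ≈ 30.1 °C

Setting the total heat transfer to zero:
latent heat to melt: 42.97×334 = 14352; meltwater 0→T: 42.97×4.18×T = 179.61 T; seawater cools: 827.7×3.99×(T − 36.07) = 3302.5(T − 36.07)
3482.1 T = 119122 − 14352 = 104770
T ≈ 30.09 °C — above 0 °C, consistent with complete melting.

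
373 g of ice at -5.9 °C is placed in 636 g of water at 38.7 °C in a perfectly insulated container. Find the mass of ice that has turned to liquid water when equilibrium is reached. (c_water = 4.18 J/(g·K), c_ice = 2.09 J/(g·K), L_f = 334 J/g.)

Heat available from the water dropping to 0 °C: 636×4.18×38.7 = 102883 J.
Warming the ice to 0 °C takes 373×2.09×5.9 = 4599.5 J, leaving 98284 J for melting.
Melting all 373 g of ice would need 373×334 = 124582 J.
Since 98284 < 124582 J, not all the ice melts; equilibrium is at 0 °C.
Mass melted = 98284/334 ≈ 294.3 g.

m_melted ≈ 294 g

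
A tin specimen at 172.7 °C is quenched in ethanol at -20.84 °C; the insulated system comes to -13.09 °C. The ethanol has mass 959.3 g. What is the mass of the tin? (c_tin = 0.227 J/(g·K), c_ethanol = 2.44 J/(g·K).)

m ≈ 430 g

Heat gained plus heat lost sum to zero:
m·0.227·(-13.09 − 172.7) + 959.3·2.44·(-13.09 − (-20.84)) = 0
-42.17 m = -18140
m = -18140/-42.17 ≈ 430.1 g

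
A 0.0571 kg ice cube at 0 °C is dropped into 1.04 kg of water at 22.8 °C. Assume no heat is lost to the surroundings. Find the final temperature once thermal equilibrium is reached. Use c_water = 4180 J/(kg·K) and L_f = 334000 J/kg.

Taking heat into each body as positive, Σ m c ΔT = 0:
latent heat to melt: 0.0571×334000 = 19071
  warm the meltwater: 238.68 T
  water cools: 1.04×4180×(T − 22.8) = 4347.2(T − 22.8)
4585.9 T = 99116 − 19071 = 80045
T ≈ 17.45 °C (positive, so assuming full melt was valid).

T_f ≈ 17.5 °C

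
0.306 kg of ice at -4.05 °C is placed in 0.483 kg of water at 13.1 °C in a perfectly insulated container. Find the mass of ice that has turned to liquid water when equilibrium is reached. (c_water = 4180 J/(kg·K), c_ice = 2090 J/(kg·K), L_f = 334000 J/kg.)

Water can give up m c ΔT = 0.483×4180×13.1 = 26448 J before reaching 0 °C.
Warming the ice to 0 °C takes 0.306×2090×4.05 = 2590.1 J, leaving 23858 J for melting.
To melt every bit of ice: 0.306×334000 = 102204 J.
Since 23858 < 102204 J, not all the ice melts; equilibrium is at 0 °C.
m_melted×334000 = 23858  ⇒  m_melted ≈ 0.07143 kg.

m_melted ≈ 0.0714 kg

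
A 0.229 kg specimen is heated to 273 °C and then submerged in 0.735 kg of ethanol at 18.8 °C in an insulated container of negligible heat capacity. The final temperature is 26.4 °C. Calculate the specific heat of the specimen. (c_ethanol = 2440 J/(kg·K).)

m_s c (T_s − T_f) = m_ethanol c_ethanol (T_f − T_0):
0.229·c·(273 − 26.4) = 0.735·2440·(26.4 − 18.8)
56.47 c = 13630  ⇒  c ≈ 241.4 J/(kg·K)

c ≈ 241 J/(kg·K)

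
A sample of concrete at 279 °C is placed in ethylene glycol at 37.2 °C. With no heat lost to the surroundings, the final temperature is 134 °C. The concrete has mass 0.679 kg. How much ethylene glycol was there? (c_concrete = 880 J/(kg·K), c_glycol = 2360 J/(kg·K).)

|Q_concrete| = |Q_glycol|:
0.679·880·(279 − 134) = m·2360·(134 − 37.2)
228448 m = 86640  ⇒  m ≈ 0.3793 kg

m ≈ 0.379 kg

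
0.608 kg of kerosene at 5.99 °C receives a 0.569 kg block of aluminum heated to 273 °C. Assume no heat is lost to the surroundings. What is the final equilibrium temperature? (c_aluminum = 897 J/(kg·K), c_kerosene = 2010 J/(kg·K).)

Setting the total heat transfer to zero:
0.569·897·(T − 273) + 0.608·2010·(T − 5.99) = 0
510.39(T − 273) + 1222.1(T − 5.99) = 0
1732.5 T = 146658
T = 146658/1732.5 ≈ 84.65 °C

T_f ≈ 84.7 °C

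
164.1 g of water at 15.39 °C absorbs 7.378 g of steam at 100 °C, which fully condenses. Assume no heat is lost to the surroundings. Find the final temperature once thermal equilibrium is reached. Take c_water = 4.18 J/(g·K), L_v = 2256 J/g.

T_f ≈ 42.3 °C

Taking heat into each body as positive, Σ m c ΔT = 0:
condense steam: −7.378·2256 = −16645
  condensed water 100 °C→T: 30.84(T − 100)
  original water: 685.94(T − 15.39)
716.78 T = 16645 + 3084 + 10557 = 30285
T ≈ 42.25 °C — below 100 °C, confirming all the steam condensed.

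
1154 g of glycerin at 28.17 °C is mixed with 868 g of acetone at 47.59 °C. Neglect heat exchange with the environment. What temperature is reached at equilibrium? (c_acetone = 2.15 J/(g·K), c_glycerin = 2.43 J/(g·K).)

With ΣQ=0 the equilibrium temperature is the m·c-weighted mean:
T_f = (1866.2*47.59 + 2804.2*28.17) / (1866.2 + 2804.2)
    = 167807 / 4670.4 ≈ 35.93 °C

T_f ≈ 35.9 °C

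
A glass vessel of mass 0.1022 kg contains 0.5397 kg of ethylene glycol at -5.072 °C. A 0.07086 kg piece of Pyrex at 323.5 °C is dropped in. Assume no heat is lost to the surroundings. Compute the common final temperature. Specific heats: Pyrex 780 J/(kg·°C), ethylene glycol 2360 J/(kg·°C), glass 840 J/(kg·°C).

T_f ≈ 7.8 °C

Net heat exchanged in the isolated system is zero:
0.07086*780*(T − 323.5) + 0.5397*2360*(T − (-5.072)) + 0.1022*840*(T − (-5.072)) = 0
55.27(T − 323.5) + 1273.7(T − (-5.072)) + 85.85(T − (-5.072)) = 0
1414.8 T = 10985
T = 10985/1414.8 ≈ 7.76 °C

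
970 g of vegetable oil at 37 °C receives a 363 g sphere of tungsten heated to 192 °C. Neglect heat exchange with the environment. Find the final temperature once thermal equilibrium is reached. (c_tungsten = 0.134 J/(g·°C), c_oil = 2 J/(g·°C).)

T_f ≈ 40.8 °C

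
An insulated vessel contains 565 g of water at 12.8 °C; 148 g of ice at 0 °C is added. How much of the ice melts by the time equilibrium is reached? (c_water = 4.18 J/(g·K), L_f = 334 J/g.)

m_melted ≈ 90.5 g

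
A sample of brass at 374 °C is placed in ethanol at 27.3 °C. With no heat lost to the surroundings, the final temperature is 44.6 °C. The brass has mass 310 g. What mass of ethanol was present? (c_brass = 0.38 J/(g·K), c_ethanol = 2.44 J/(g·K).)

Conservation of energy gives ΣQ = 0:
310·0.38·(44.6 − 374) + m·2.44·(44.6 − 27.3) = 0
42.21 m = 38803
m = 38803/42.21 ≈ 919.2 g

m ≈ 919 g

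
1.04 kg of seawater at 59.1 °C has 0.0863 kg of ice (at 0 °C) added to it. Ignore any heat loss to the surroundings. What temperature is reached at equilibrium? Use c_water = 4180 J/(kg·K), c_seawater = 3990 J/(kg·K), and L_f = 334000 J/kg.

Sum of m c ΔT and latent-heat terms is zero:
melt ice: 0.0863·334000 = 28824; meltwater 0→T: 0.0863·4180·T = 360.73 T; seawater: 4149.6(T − 59.1)
4510.3 T = 245241 − 28824 = 216417
T ≈ 47.98 °C (positive, so assuming full melt was valid).

T_f ≈ 48.0 °C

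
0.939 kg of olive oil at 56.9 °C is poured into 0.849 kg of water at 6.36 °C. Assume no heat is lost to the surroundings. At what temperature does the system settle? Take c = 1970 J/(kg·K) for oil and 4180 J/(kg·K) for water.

Heat lost by the oil equals heat gained by the water:
0.939·1970·(56.9 − T) = 0.849·4180·(T − 6.36)
1849.8(56.9 − T) = 3548.8(T − 6.36)
5398.6 T = 127826  ⇒  T ≈ 23.68 °C

T_f ≈ 23.7 °C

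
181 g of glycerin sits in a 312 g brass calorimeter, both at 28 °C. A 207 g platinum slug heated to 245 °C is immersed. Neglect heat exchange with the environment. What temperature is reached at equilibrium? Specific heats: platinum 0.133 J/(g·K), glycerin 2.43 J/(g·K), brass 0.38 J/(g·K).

T_f ≈ 38.2 °C

Let T be the final temperature. ΣQ_i = 0:
207×0.133×(T − 245) + 181×2.43×(T − 28) + 312×0.38×(T − 28) = 0
27.53(T − 245) + 439.83(T − 28) + 118.56(T − 28) = 0
585.92 T = 22380
T ≈ 38.20 °C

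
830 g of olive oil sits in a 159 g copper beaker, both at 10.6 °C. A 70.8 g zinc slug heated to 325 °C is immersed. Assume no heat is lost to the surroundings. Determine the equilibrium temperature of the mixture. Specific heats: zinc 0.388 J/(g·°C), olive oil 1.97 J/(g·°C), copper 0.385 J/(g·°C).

T_f ≈ 15.6 °C

Taking heat into each body as positive, Σ m c ΔT = 0:
70.8×0.388×(T − 325) + 830×1.97×(T − 10.6) + 159×0.385×(T − 10.6) = 0
27.47(T − 325) + 1635.1(T − 10.6) + 61.22(T − 10.6) = 0
(27.47 + 1635.1 + 61.22) T = 27.47×325 + 1635.1×10.6 + 61.22×10.6
T = 26909 / 1723.8 = 15.6 °C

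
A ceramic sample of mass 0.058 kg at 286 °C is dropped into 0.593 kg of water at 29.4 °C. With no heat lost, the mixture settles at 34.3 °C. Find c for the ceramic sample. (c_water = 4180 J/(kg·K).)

c ≈ 832 J/(kg·K)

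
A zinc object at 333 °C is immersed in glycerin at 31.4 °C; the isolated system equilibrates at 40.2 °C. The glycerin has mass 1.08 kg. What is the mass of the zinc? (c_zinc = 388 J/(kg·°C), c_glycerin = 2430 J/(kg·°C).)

m ≈ 0.203 kg

Let T be the final temperature. ΣQ_i = 0:
m×388×(40.2 − 333) + 1.08×2430×(40.2 − 31.4) = 0
-113606 m = -23095
m = -23095/-113606 ≈ 0.2033 kg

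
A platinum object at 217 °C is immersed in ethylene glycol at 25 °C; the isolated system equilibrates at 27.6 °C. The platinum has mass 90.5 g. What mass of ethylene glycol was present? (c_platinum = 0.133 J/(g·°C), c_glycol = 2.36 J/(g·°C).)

m ≈ 372 g

Heat lost by the platinum = heat gained by the glycol:
90.5×0.133×(217 − 27.6) = m×2.36×(27.6 − 25)
6.136 m = 2279.7  ⇒  m ≈ 371.5 g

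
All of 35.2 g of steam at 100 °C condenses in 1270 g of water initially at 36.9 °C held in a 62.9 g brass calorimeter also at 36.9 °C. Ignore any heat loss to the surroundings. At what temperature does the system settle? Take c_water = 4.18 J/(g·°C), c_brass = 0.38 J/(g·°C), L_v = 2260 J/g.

Conservation of energy gives ΣQ = 0:
latent heat released on condensation: 35.2×2260 = 79552
  condensate cools 100→T: 35.2×4.18×(T − 100) = 147.14(T − 100)
  original water: 5308.6(T − 36.9)
  brass cup: 62.9×0.38×(T − 36.9) = 23.9(T − 36.9)
5479.6 T = 79552 + 14714 + 196769 = 291035
T ≈ 53.11 °C, under the boiling point, so the assumption holds.

T_f ≈ 53.1 °C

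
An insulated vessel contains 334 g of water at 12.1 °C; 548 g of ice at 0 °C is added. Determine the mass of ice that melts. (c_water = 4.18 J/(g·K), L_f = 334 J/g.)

m_melted ≈ 50.6 g

Water can give up m c ΔT = 334×4.18×12.1 = 16893 J before reaching 0 °C.
Melting all 548 g of ice would need 548×334 = 183032 J.
That's not enough to melt it all — equilibrium is at 0 °C with ice remaining.
Mass melted = 16893/334 ≈ 50.58 g.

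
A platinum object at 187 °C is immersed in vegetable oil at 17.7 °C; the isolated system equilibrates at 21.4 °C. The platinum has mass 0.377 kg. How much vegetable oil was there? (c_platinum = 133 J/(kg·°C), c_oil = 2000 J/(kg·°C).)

Let T be the final temperature. ΣQ_i = 0:
0.377×133×(21.4 − 187) + m×2000×(21.4 − 17.7) = 0
7400 m = 8303.3
m = 8303.3/7400 ≈ 1.122 kg

m ≈ 1.12 kg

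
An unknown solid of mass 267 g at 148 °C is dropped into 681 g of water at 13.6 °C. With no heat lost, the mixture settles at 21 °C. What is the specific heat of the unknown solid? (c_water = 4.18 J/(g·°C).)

c ≈ 0.621 J/(g·°C)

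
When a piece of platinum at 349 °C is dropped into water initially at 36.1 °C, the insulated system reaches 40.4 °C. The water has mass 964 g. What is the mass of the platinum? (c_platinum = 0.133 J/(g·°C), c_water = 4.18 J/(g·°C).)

m ≈ 422 g

Heat lost by the platinum = heat gained by the water:
m·0.133·(349 − 40.4) = 964·4.18·(40.4 − 36.1)
41.04 m = 17327  ⇒  m ≈ 422.2 g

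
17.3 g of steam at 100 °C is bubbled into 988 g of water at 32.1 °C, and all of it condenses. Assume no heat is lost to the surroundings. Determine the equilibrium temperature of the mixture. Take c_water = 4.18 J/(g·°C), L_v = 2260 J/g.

Heat gained plus heat lost sum to zero:
steam→water at 100 °C releases m L_v = 17.3·2260 = 39098; condensed water 100 °C→T: 72.31(T − 100); original water: 4129.8(T − 32.1)
4202.2 T = 39098 + 7231.4 + 132568 = 178897
T ≈ 42.57 °C (< 100 °C, so full condensation is consistent).

T_f ≈ 42.6 °C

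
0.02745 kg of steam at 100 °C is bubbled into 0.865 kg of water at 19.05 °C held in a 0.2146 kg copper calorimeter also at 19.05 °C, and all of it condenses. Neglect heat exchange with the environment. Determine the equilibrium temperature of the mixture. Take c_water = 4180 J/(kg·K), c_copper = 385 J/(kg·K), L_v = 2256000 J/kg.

T_f ≈ 37.7 °C

Sum of m c ΔT and latent-heat terms is zero:
steam→water at 100 °C releases m L_v = 0.02745·2256000 = 61927; condensate cools 100→T: 0.02745·4180·(T − 100) = 114.74(T − 100); original water: 3615.7(T − 19.05); copper cup: 0.2146·385·(T − 19.05) = 82.62(T − 19.05)
3813.1 T = 61927 + 11474 + 70453 = 143854
T ≈ 37.73 °C (< 100 °C, so full condensation is consistent).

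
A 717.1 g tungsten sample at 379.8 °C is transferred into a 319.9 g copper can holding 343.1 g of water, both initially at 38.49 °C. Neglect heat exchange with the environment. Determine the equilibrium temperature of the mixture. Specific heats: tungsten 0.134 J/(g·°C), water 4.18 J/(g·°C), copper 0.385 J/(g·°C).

T_f ≈ 58.3 °C

Energy conservation, ΣQ = 0:
717.1*0.134*(T − 379.8) + 343.1*4.18*(T − 38.49) + 319.9*0.385*(T − 38.49) = 0
96.09(T − 379.8) + 1434.2(T − 38.49) + 123.16(T − 38.49) = 0
(96.09 + 1434.2 + 123.16) T = 96.09*379.8 + 1434.2*38.49 + 123.16*38.49
T = 96437 / 1653.4 = 58.3 °C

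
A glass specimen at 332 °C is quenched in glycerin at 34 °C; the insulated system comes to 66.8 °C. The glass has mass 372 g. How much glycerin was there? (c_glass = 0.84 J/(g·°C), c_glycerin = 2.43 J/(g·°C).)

Conservation of energy gives ΣQ = 0:
372·0.84·(66.8 − 332) + m·2.43·(66.8 − 34) = 0
79.7 m = 82870
m = 82870/79.7 ≈ 1040 g

m ≈ 1040 g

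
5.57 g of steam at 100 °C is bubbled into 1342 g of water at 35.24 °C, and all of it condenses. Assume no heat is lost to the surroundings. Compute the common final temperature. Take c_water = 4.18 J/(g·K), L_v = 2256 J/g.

T_f ≈ 37.7 °C

Sum of m c ΔT and latent-heat terms is zero:
latent heat released on condensation: 5.57×2256 = 12566
  condensate cools 100→T: 5.57×4.18×(T − 100) = 23.28(T − 100)
  water warms: 1342×4.18×(T − 35.24) = 5609.6(T − 35.24)
5632.8 T = 12566 + 2328.3 + 197681 = 212575
T ≈ 37.74 °C — below 100 °C, confirming all the steam condensed.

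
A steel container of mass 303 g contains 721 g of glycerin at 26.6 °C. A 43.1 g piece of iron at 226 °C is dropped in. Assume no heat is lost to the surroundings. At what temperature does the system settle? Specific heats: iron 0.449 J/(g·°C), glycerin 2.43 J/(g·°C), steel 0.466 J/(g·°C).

T_f ≈ 28.6 °C

Energy conservation, ΣQ = 0:
43.1*0.449*(T − 226) + 721*2.43*(T − 26.6) + 303*0.466*(T − 26.6) = 0
19.35(T − 226) + 1752(T − 26.6) + 141.2(T − 26.6) = 0
1912.6 T = 54733
T ≈ 28.62 °C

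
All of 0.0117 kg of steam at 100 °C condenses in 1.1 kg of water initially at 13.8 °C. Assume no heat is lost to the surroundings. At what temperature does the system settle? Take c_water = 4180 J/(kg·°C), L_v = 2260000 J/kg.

T_f ≈ 20.4 °C

Taking heat into each body as positive, Σ m c ΔT = 0:
latent heat released on condensation: 0.0117×2260000 = 26442; condensate cools 100→T: 0.0117×4180×(T − 100) = 48.91(T − 100); water warms: 1.1×4180×(T − 13.8) = 4598(T − 13.8)
4646.9 T = 26442 + 4890.6 + 63452 = 94785
T ≈ 20.40 °C (< 100 °C, so full condensation is consistent).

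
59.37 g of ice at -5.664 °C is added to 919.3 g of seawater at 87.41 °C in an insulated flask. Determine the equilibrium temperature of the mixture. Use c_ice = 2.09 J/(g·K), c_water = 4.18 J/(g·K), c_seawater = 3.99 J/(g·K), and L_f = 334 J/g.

Energy balance with sensible and latent terms:
warm ice to 0 °C: 59.37·2.09·(0 − (-5.664)) = 702.81; fusion: m_ice L_f = 59.37·334 = 19830; meltwater 0→T: 59.37·4.18·T = 248.17 T; seawater: 3668(T − 87.41)
3916.2 T = 320620 − 20532 = 300088
T ≈ 76.63 °C. Since T > 0 °C, the all-ice-melts assumption holds.

T_f ≈ 76.6 °C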